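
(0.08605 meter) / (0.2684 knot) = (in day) 0.08605 meter = 0.08605 m. 1 knot = 0.51444444 m/s, so 0.2684 knot = 0.2684 * 0.51444444 = 0.13807689 m/s. Combine: 0.08605 m / 0.13807689 m/s = 0.6232035 s. 1 day = 86400 s, so 0.6232035 s = 0.6232035 / 86400 = 7.2130034e-06 day ≈ 7.213e-06 day (4 s.f.). Final answer: 7.213e-06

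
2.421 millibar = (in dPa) 1 millibar = 100 Pa, so 2.421 millibar = 2.421 * 100 = 242.1 Pa. 1 dPa = 0.1 Pa, so 242.1 Pa = 242.1 / 0.1 = 2421 dPa. Final answer: 2421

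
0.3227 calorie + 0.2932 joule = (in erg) 1.643e+07. Check: 1 calorie = 4.184 J, so 0.3227 calorie = 0.3227 * 4.184 = 1.3501768 J. 0.2932 joule = 0.2932 J. Sum: 1.3501768 + 0.2932 = 1.6433768 J. 1 erg = 1e-07 J, so 1.6433768 J = 1.6433768 / 1e-07 = 16433768 erg ≈ 1.643e+07 erg (4 s.f.).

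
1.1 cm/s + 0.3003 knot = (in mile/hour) 1 cm/s = 0.01 m/s, so 1.1 cm/s = 1.1 * 0.01 = 0.011 m/s. 1 knot = 0.51444444 m/s, so 0.3003 knot = 0.3003 * 0.51444444 = 0.15448767 m/s. Sum: 0.011 + 0.15448767 = 0.16548767 m/s. 1 mile/hour = 0.44704 m/s, so 0.16548767 m/s = 0.16548767 / 0.44704 = 0.37018537 mile/hour ≈ 0.3702 mile/hour (4 s.f.). Final answer: 0.3702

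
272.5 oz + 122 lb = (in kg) 63.06. Check: 1 oz = 0.028349523 kg, so 272.5 oz = 272.5 * 0.028349523 = 7.7252451 kg. 1 lb = 0.45359237 kg, so 122 lb = 122 * 0.45359237 = 55.338269 kg. Sum: 7.7252451 + 55.338269 = 63.063514 kg. Result: 63.063514 kg ≈ 63.06 kg (4 s.f.).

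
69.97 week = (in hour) 1 week = 604800 s, so 69.97 week = 69.97 * 604800 = 42317856 s. 1 hour = 3600 s, so 42317856 s = 42317856 / 3600 = 11754.96 hour ≈ 1.175e+04 hour (4 s.f.). Final answer: 1.175e+04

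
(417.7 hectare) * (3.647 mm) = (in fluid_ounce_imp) 5.361e+08. Check: 1 hectare = 10000 m^2, so 417.7 hectare = 417.7 * 10000 = 4177000 m^2. 1 mm = 0.001 m, so 3.647 mm = 3.647 * 0.001 = 0.003647 m. Combine: 4177000 m^2 * 0.003647 m = 15233.519 m^3. 1 fluid_ounce_imp = 2.8413063e-05 m^3, so 15233.519 m^3 = 15233.519 / 2.8413063e-05 = 5.3614492e+08 fluid_ounce_imp ≈ 5.361e+08 fluid_ounce_imp (4 s.f.).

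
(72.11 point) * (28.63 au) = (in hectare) 1 point = 0.00035277778 m, so 72.11 point = 72.11 * 0.00035277778 = 0.025438806 m. 1 au = 1.4959787e+11 m, so 28.63 au = 28.63 * 1.4959787e+11 = 4.282987e+12 m. Combine: 0.025438806 m * 4.282987e+12 m = 1.0895407e+11 m^2. 1 hectare = 10000 m^2, so 1.0895407e+11 m^2 = 1.0895407e+11 / 10000 = 10895407 hectare ≈ 1.09e+07 hectare (4 s.f.). Final answer: 1.09e+07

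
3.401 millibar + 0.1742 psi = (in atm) 0.01521. Check: 1 millibar = 100 Pa, so 3.401 millibar = 3.401 * 100 = 340.1 Pa. 1 psi = 6894.7573 Pa, so 0.1742 psi = 0.1742 * 6894.7573 = 1201.0667 Pa. Sum: 340.1 + 1201.0667 = 1541.1667 Pa. 1 atm = 101325 Pa, so 1541.1667 Pa = 1541.1667 / 101325 = 0.015210133 atm ≈ 0.01521 atm (4 s.f.).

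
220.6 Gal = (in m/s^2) 1 Gal = 0.01 m/s^2, so 220.6 Gal = 220.6 * 0.01 = 2.206 m/s^2. Result: 2.206 m/s^2. Final answer: 2.206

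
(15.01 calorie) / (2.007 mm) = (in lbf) 1 calorie = 4.184 J, so 15.01 calorie = 15.01 * 4.184 = 62.80184 J. 1 mm = 0.001 m, so 2.007 mm = 2.007 * 0.001 = 0.002007 m. Combine: 62.80184 J / 0.002007 m = 31291.4 N. 1 lbf = 4.4482216 N, so 31291.4 N = 31291.4 / 4.4482216 = 7034.5866 lbf ≈ 7035 lbf (4 s.f.). Final answer: 7035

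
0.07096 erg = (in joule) 7.096e-09. Check: 1 erg = 1e-07 J, so 0.07096 erg = 0.07096 * 1e-07 = 7.096e-09 J. 7.096e-09 J = 7.096e-09 joule.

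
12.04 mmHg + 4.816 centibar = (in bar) 0.06421. Check: 1 mmHg = 133.32237 Pa, so 12.04 mmHg = 12.04 * 133.32237 = 1605.2013 Pa. 1 centibar = 1000 Pa, so 4.816 centibar = 4.816 * 1000 = 4816 Pa. Sum: 1605.2013 + 4816 = 6421.2013 Pa. 1 bar = 100000 Pa, so 6421.2013 Pa = 6421.2013 / 100000 = 0.064212013 bar ≈ 0.06421 bar (4 s.f.).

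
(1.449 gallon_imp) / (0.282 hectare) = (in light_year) 1 gallon_imp = 0.00454609 m^3, so 1.449 gallon_imp = 1.449 * 0.00454609 = 0.0065872844 m^3. 1 hectare = 10000 m^2, so 0.282 hectare = 0.282 * 10000 = 2820 m^2. Combine: 0.0065872844 m^3 / 2820 m^2 = 2.3359165e-06 m. 1 light_year = 9.4607305e+15 m, so 2.3359165e-06 m = 2.3359165e-06 / 9.4607305e+15 = 2.4690656e-22 light_year ≈ 2.469e-22 light_year (4 s.f.). Final answer: 2.469e-22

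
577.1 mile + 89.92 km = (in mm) 1 mile = 1609.344 m, so 577.1 mile = 577.1 * 1609.344 = 928752.42 m. 1 km = 1000 m, so 89.92 km = 89.92 * 1000 = 89920 m. Sum: 928752.42 + 89920 = 1018672.4 m. 1 mm = 0.001 m, so 1018672.4 m = 1018672.4 / 0.001 = 1.0186724e+09 mm ≈ 1.019e+09 mm (4 s.f.). Final answer: 1.019e+09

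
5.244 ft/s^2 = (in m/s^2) 1.598. Check: 1 ft/s^2 = 0.3048 m/s^2, so 5.244 ft/s^2 = 5.244 * 0.3048 = 1.5983712 m/s^2. Result: 1.5983712 m/s^2 ≈ 1.598 m/s^2 (4 s.f.).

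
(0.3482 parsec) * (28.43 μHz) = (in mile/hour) 6.833e+11. Check: 1 parsec = 3.0856776e+16 m, so 0.3482 parsec = 0.3482 * 3.0856776e+16 = 1.0744329e+16 m. 1 μHz = 1e-06 Hz, so 28.43 μHz = 28.43 * 1e-06 = 2.843e-05 Hz. Combine: 1.0744329e+16 m * 2.843e-05 Hz = 3.0546128e+11 m/s. 1 mile/hour = 0.44704 m/s, so 3.0546128e+11 m/s = 3.0546128e+11 / 0.44704 = 6.8329743e+11 mile/hour ≈ 6.833e+11 mile/hour (4 s.f.).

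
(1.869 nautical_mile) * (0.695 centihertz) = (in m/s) 24.06. Check: 1 nautical_mile = 1852 m, so 1.869 nautical_mile = 1.869 * 1852 = 3461.388 m. 1 centihertz = 0.01 Hz, so 0.695 centihertz = 0.695 * 0.01 = 0.00695 Hz. Combine: 3461.388 m * 0.00695 Hz = 24.056647 m/s. Result: 24.056647 m/s ≈ 24.06 m/s (4 s.f.).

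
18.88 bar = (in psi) 1 bar = 100000 Pa, so 18.88 bar = 18.88 * 100000 = 1888000 Pa. 1 psi = 6894.7573 Pa, so 1888000 Pa = 1888000 / 6894.7573 = 273.83125 psi ≈ 273.8 psi (4 s.f.). Final answer: 273.8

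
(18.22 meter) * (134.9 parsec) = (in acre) 18.22 meter = 18.22 m. 1 parsec = 3.0856776e+16 m, so 134.9 parsec = 134.9 * 3.0856776e+16 = 4.1625791e+18 m. Combine: 18.22 m * 4.1625791e+18 m = 7.584219e+19 m^2. 1 acre = 4046.8564 m^2, so 7.584219e+19 m^2 = 7.584219e+19 / 4046.8564 = 1.8741013e+16 acre ≈ 1.874e+16 acre (4 s.f.). Final answer: 1.874e+16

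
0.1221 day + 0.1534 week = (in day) 1 day = 86400 s, so 0.1221 day = 0.1221 * 86400 = 10549.44 s. 1 week = 604800 s, so 0.1534 week = 0.1534 * 604800 = 92776.32 s. Sum: 10549.44 + 92776.32 = 103325.76 s. 1 day = 86400 s, so 103325.76 s = 103325.76 / 86400 = 1.1959 day ≈ 1.196 day (4 s.f.). Final answer: 1.196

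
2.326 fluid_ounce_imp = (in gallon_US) 1 fluid_ounce_imp = 2.8413063e-05 m^3, so 2.326 fluid_ounce_imp = 2.326 * 2.8413063e-05 = 6.6088783e-05 m^3. 1 gallon_US = 0.0037854118 m^3, so 6.6088783e-05 m^3 = 6.6088783e-05 / 0.0037854118 = 0.01745881 gallon_US ≈ 0.01746 gallon_US (4 s.f.). Final answer: 0.01746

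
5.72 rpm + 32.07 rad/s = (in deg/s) 1 rpm = 0.10471976 rad/s, so 5.72 rpm = 5.72 * 0.10471976 = 0.598997 rad/s. 32.07 rad/s is already in rad/s. Sum: 0.598997 + 32.07 = 32.668997 rad/s. 1 deg/s = 0.017453293 rad/s, so 32.668997 rad/s = 32.668997 / 0.017453293 = 1871.7956 deg/s ≈ 1872 deg/s (4 s.f.). Final answer: 1872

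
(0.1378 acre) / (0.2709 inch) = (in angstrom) 8.104e+14. Check: 1 acre = 4046.8564 m^2, so 0.1378 acre = 0.1378 * 4046.8564 = 557.65682 m^2. 1 inch = 0.0254 m, so 0.2709 inch = 0.2709 * 0.0254 = 0.00688086 m. Combine: 557.65682 m^2 / 0.00688086 m = 81044.639 m. 1 angstrom = 1e-10 m, so 81044.639 m = 81044.639 / 1e-10 = 8.1044639e+14 angstrom ≈ 8.104e+14 angstrom (4 s.f.).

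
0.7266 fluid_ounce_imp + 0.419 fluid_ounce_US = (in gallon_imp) 1 fluid_ounce_imp = 2.8413063e-05 m^3, so 0.7266 fluid_ounce_imp = 0.7266 * 2.8413063e-05 = 2.0644931e-05 m^3. 1 fluid_ounce_US = 2.957353e-05 m^3, so 0.419 fluid_ounce_US = 0.419 * 2.957353e-05 = 1.2391309e-05 m^3. Sum: 2.0644931e-05 + 1.2391309e-05 = 3.303624e-05 m^3. 1 gallon_imp = 0.00454609 m^3, so 3.303624e-05 m^3 = 3.303624e-05 / 0.00454609 = 0.0072669569 gallon_imp ≈ 0.007267 gallon_imp (4 s.f.). Final answer: 0.007267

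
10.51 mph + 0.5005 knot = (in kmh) 1 mph = 0.44704 m/s, so 10.51 mph = 10.51 * 0.44704 = 4.6983904 m/s. 1 knot = 0.51444444 m/s, so 0.5005 knot = 0.5005 * 0.51444444 = 0.25747944 m/s. Sum: 4.6983904 + 0.25747944 = 4.9558698 m/s. 1 kmh = 0.27777778 m/s, so 4.9558698 m/s = 4.9558698 / 0.27777778 = 17.841131 kmh ≈ 17.84 kmh (4 s.f.). Final answer: 17.84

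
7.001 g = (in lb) 1 g = 0.001 kg, so 7.001 g = 7.001 * 0.001 = 0.007001 kg. 1 lb = 0.45359237 kg, so 0.007001 kg = 0.007001 / 0.45359237 = 0.015434563 lb ≈ 0.01543 lb (4 s.f.). Final answer: 0.01543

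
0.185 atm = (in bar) 1 atm = 101325 Pa, so 0.185 atm = 0.185 * 101325 = 18745.125 Pa. 1 bar = 100000 Pa, so 18745.125 Pa = 18745.125 / 100000 = 0.18745125 bar ≈ 0.1875 bar (4 s.f.). Final answer: 0.1875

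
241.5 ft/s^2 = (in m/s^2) 73.61. Check: 1 ft/s^2 = 0.3048 m/s^2, so 241.5 ft/s^2 = 241.5 * 0.3048 = 73.6092 m/s^2. Result: 73.6092 m/s^2 ≈ 73.61 m/s^2 (4 s.f.).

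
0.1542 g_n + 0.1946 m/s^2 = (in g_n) 0.174. Check: 1 g_n = 9.80665 m/s^2, so 0.1542 g_n = 0.1542 * 9.80665 = 1.5121854 m/s^2. 0.1946 m/s^2 is already in m/s^2. Sum: 1.5121854 + 0.1946 = 1.7067854 m/s^2. 1 g_n = 9.80665 m/s^2, so 1.7067854 m/s^2 = 1.7067854 / 9.80665 = 0.17404368 g_n ≈ 0.174 g_n (4 s.f.).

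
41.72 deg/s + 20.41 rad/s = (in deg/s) 1211. Check: 1 deg/s = 0.017453293 rad/s, so 41.72 deg/s = 41.72 * 0.017453293 = 0.72815136 rad/s. 20.41 rad/s is already in rad/s. Sum: 0.72815136 + 20.41 = 21.138151 rad/s. 1 deg/s = 0.017453293 rad/s, so 21.138151 rad/s = 21.138151 / 0.017453293 = 1211.1269 deg/s ≈ 1211 deg/s (4 s.f.).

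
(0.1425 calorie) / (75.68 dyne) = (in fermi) 1 calorie = 4.184 J, so 0.1425 calorie = 0.1425 * 4.184 = 0.59622 J. 1 dyne = 1e-05 N, so 75.68 dyne = 75.68 * 1e-05 = 0.0007568 N. Combine: 0.59622 J / 0.0007568 N = 787.81712 m. 1 fermi = 1e-15 m, so 787.81712 m = 787.81712 / 1e-15 = 7.8781712e+17 fermi ≈ 7.878e+17 fermi (4 s.f.). Final answer: 7.878e+17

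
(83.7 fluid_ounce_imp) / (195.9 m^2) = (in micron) 1 fluid_ounce_imp = 2.8413063e-05 m^3, so 83.7 fluid_ounce_imp = 83.7 * 2.8413063e-05 = 0.0023781733 m^3. 195.9 m^2 is already in m^2. Combine: 0.0023781733 m^3 / 195.9 m^2 = 1.2139731e-05 m. 1 micron = 1e-06 m, so 1.2139731e-05 m = 1.2139731e-05 / 1e-06 = 12.139731 micron ≈ 12.14 micron (4 s.f.). Final answer: 12.14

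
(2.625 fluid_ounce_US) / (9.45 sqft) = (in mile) 5.494e-08. Check: 1 fluid_ounce_US = 2.957353e-05 m^3, so 2.625 fluid_ounce_US = 2.625 * 2.957353e-05 = 7.7630515e-05 m^3. 1 sqft = 0.09290304 m^2, so 9.45 sqft = 9.45 * 0.09290304 = 0.87793373 m^2. Combine: 7.7630515e-05 m^3 / 0.87793373 m^2 = 8.8424117e-05 m. 1 mile = 1609.344 m, so 8.8424117e-05 m = 8.8424117e-05 / 1609.344 = 5.4944199e-08 mile ≈ 5.494e-08 mile (4 s.f.).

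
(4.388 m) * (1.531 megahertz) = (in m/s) 4.388 m is already in m. 1 megahertz = 1000000 Hz, so 1.531 megahertz = 1.531 * 1000000 = 1531000 Hz. Combine: 4.388 m * 1531000 Hz = 6718028 m/s. Result: 6718028 m/s ≈ 6.718e+06 m/s (4 s.f.). Final answer: 6.718e+06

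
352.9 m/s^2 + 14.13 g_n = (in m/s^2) 352.9 m/s^2 is already in m/s^2. 1 g_n = 9.80665 m/s^2, so 14.13 g_n = 14.13 * 9.80665 = 138.56796 m/s^2. Sum: 352.9 + 138.56796 = 491.46796 m/s^2. Result: 491.46796 m/s^2 ≈ 491.5 m/s^2 (4 s.f.). Final answer: 491.5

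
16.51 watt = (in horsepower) 0.02214. Check: 16.51 watt = 16.51 W. 1 horsepower = 745.69987 W, so 16.51 W = 16.51 / 745.69987 = 0.022140275 horsepower ≈ 0.02214 horsepower (4 s.f.).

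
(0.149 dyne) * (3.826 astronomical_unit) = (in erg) 8.528e+12. Check: 1 dyne = 1e-05 N, so 0.149 dyne = 0.149 * 1e-05 = 1.49e-06 N. 1 astronomical_unit = 1.4959787e+11 m, so 3.826 astronomical_unit = 3.826 * 1.4959787e+11 = 5.7236145e+11 m. Combine: 1.49e-06 N * 5.7236145e+11 m = 852818.57 J. 1 erg = 1e-07 J, so 852818.57 J = 852818.57 / 1e-07 = 8.5281857e+12 erg ≈ 8.528e+12 erg (4 s.f.).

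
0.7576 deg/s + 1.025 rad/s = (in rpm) 1 deg/s = 0.017453293 rad/s, so 0.7576 deg/s = 0.7576 * 0.017453293 = 0.013222614 rad/s. 1.025 rad/s is already in rad/s. Sum: 0.013222614 + 1.025 = 1.0382226 rad/s. 1 rpm = 0.10471976 rad/s, so 1.0382226 rad/s = 1.0382226 / 0.10471976 = 9.9142957 rpm ≈ 9.914 rpm (4 s.f.). Final answer: 9.914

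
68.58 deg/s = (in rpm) 11.43. Check: 1 deg/s = 0.017453293 rad/s, so 68.58 deg/s = 68.58 * 0.017453293 = 1.1969468 rad/s. 1 rpm = 0.10471976 rad/s, so 1.1969468 rad/s = 1.1969468 / 0.10471976 = 11.43 rpm.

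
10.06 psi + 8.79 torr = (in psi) 10.23. Check: 1 psi = 6894.7573 Pa, so 10.06 psi = 10.06 * 6894.7573 = 69361.258 Pa. 1 torr = 133.32237 Pa, so 8.79 torr = 8.79 * 133.32237 = 1171.9036 Pa. Sum: 69361.258 + 1171.9036 = 70533.162 Pa. 1 psi = 6894.7573 Pa, so 70533.162 Pa = 70533.162 / 6894.7573 = 10.22997 psi ≈ 10.23 psi (4 s.f.).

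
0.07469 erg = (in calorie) 1 erg = 1e-07 J, so 0.07469 erg = 0.07469 * 1e-07 = 7.469e-09 J. 1 calorie = 4.184 J, so 7.469e-09 J = 7.469e-09 / 4.184 = 1.7851338e-09 calorie ≈ 1.785e-09 calorie (4 s.f.). Final answer: 1.785e-09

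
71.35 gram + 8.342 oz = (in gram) 1 gram = 0.001 kg, so 71.35 gram = 71.35 * 0.001 = 0.07135 kg. 1 oz = 0.028349523 kg, so 8.342 oz = 8.342 * 0.028349523 = 0.23649172 kg. Sum: 0.07135 + 0.23649172 = 0.30784172 kg. 1 gram = 0.001 kg, so 0.30784172 kg = 0.30784172 / 0.001 = 307.84172 gram ≈ 307.8 gram (4 s.f.). Final answer: 307.8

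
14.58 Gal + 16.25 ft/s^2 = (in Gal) 1 Gal = 0.01 m/s^2, so 14.58 Gal = 14.58 * 0.01 = 0.1458 m/s^2. 1 ft/s^2 = 0.3048 m/s^2, so 16.25 ft/s^2 = 16.25 * 0.3048 = 4.953 m/s^2. Sum: 0.1458 + 4.953 = 5.0988 m/s^2. 1 Gal = 0.01 m/s^2, so 5.0988 m/s^2 = 5.0988 / 0.01 = 509.88 Gal ≈ 509.9 Gal (4 s.f.). Final answer: 509.9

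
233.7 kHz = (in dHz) 2.337e+06. Check: 1 kHz = 1000 Hz, so 233.7 kHz = 233.7 * 1000 = 233700 Hz. 1 dHz = 0.1 Hz, so 233700 Hz = 233700 / 0.1 = 2337000 dHz ≈ 2.337e+06 dHz (4 s.f.).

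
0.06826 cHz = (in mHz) 0.6826. Check: 1 cHz = 0.01 Hz, so 0.06826 cHz = 0.06826 * 0.01 = 0.0006826 Hz. 1 mHz = 0.001 Hz, so 0.0006826 Hz = 0.0006826 / 0.001 = 0.6826 mHz.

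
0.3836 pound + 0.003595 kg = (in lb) 1 pound = 0.45359237 kg, so 0.3836 pound = 0.3836 * 0.45359237 = 0.17399803 kg. 0.003595 kg is already in kg. Sum: 0.17399803 + 0.003595 = 0.17759303 kg. 1 lb = 0.45359237 kg, so 0.17759303 kg = 0.17759303 / 0.45359237 = 0.39152562 lb ≈ 0.3915 lb (4 s.f.). Final answer: 0.3915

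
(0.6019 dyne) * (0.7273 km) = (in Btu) 4.149e-06. Check: 1 dyne = 1e-05 N, so 0.6019 dyne = 0.6019 * 1e-05 = 6.019e-06 N. 1 km = 1000 m, so 0.7273 km = 0.7273 * 1000 = 727.3 m. Combine: 6.019e-06 N * 727.3 m = 0.0043776187 J. 1 Btu = 1055.0559 J, so 0.0043776187 J = 0.0043776187 / 1055.0559 = 4.149182e-06 Btu ≈ 4.149e-06 Btu (4 s.f.).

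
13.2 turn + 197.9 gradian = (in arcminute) 2.958e+05. Check: 1 turn = 6.2831853 rad, so 13.2 turn = 13.2 * 6.2831853 = 82.938046 rad. 1 gradian = 0.015707963 rad, so 197.9 gradian = 197.9 * 0.015707963 = 3.1086059 rad. Sum: 82.938046 + 3.1086059 = 86.046652 rad. 1 arcminute = 0.00029088821 rad, so 86.046652 rad = 86.046652 / 0.00029088821 = 295806.6 arcminute ≈ 2.958e+05 arcminute (4 s.f.).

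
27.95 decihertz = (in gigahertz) 1 decihertz = 0.1 Hz, so 27.95 decihertz = 27.95 * 0.1 = 2.795 Hz. 1 gigahertz = 1e+09 Hz, so 2.795 Hz = 2.795 / 1e+09 = 2.795e-09 gigahertz. Final answer: 2.795e-09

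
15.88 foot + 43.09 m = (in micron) 4.793e+07. Check: 1 foot = 0.3048 m, so 15.88 foot = 15.88 * 0.3048 = 4.840224 m. 43.09 m is already in m. Sum: 4.840224 + 43.09 = 47.930224 m. 1 micron = 1e-06 m, so 47.930224 m = 47.930224 / 1e-06 = 47930224 micron ≈ 4.793e+07 micron (4 s.f.).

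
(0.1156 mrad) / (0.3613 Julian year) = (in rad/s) 1.014e-11. Check: 1 mrad = 0.001 rad, so 0.1156 mrad = 0.1156 * 0.001 = 0.0001156 rad. 1 Julian year = 31557600 s, so 0.3613 Julian year = 0.3613 * 31557600 = 11401761 s. Combine: 0.0001156 rad / 11401761 s = 1.0138785e-11 rad/s. Result: 1.0138785e-11 rad/s ≈ 1.014e-11 rad/s (4 s.f.).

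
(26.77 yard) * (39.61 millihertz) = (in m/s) 0.9696. Check: 1 yard = 0.9144 m, so 26.77 yard = 26.77 * 0.9144 = 24.478488 m. 1 millihertz = 0.001 Hz, so 39.61 millihertz = 39.61 * 0.001 = 0.03961 Hz. Combine: 24.478488 m * 0.03961 Hz = 0.96959291 m/s. Result: 0.96959291 m/s ≈ 0.9696 m/s (4 s.f.).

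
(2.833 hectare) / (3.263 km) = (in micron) 1 hectare = 10000 m^2, so 2.833 hectare = 2.833 * 10000 = 28330 m^2. 1 km = 1000 m, so 3.263 km = 3.263 * 1000 = 3263 m. Combine: 28330 m^2 / 3263 m = 8.6821943 m. 1 micron = 1e-06 m, so 8.6821943 m = 8.6821943 / 1e-06 = 8682194.3 micron ≈ 8.682e+06 micron (4 s.f.). Final answer: 8.682e+06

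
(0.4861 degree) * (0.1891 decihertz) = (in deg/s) 0.009192. Check: 1 degree = 0.017453293 rad, so 0.4861 degree = 0.4861 * 0.017453293 = 0.0084840455 rad. 1 decihertz = 0.1 Hz, so 0.1891 decihertz = 0.1891 * 0.1 = 0.01891 Hz. Combine: 0.0084840455 rad * 0.01891 Hz = 0.0001604333 rad/s. 1 deg/s = 0.017453293 rad/s, so 0.0001604333 rad/s = 0.0001604333 / 0.017453293 = 0.009192151 deg/s ≈ 0.009192 deg/s (4 s.f.).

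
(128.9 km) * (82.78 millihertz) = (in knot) 2.074e+04. Check: 1 km = 1000 m, so 128.9 km = 128.9 * 1000 = 128900 m. 1 millihertz = 0.001 Hz, so 82.78 millihertz = 82.78 * 0.001 = 0.08278 Hz. Combine: 128900 m * 0.08278 Hz = 10670.342 m/s. 1 knot = 0.51444444 m/s, so 10670.342 m/s = 10670.342 / 0.51444444 = 20741.486 knot ≈ 2.074e+04 knot (4 s.f.).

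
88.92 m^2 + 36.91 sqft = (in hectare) 88.92 m^2 is already in m^2. 1 sqft = 0.09290304 m^2, so 36.91 sqft = 36.91 * 0.09290304 = 3.4290512 m^2. Sum: 88.92 + 3.4290512 = 92.349051 m^2. 1 hectare = 10000 m^2, so 92.349051 m^2 = 92.349051 / 10000 = 0.0092349051 hectare ≈ 0.009235 hectare (4 s.f.). Final answer: 0.009235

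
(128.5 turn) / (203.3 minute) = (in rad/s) 1 turn = 6.2831853 rad, so 128.5 turn = 128.5 * 6.2831853 = 807.38931 rad. 1 minute = 60 s, so 203.3 minute = 203.3 * 60 = 12198 s. Combine: 807.38931 rad / 12198 s = 0.066190303 rad/s. Result: 0.066190303 rad/s ≈ 0.06619 rad/s (4 s.f.). Final answer: 0.06619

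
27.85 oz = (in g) 789.5. Check: 1 oz = 0.028349523 kg, so 27.85 oz = 27.85 * 0.028349523 = 0.78953422 kg. 1 g = 0.001 kg, so 0.78953422 kg = 0.78953422 / 0.001 = 789.53422 g ≈ 789.5 g (4 s.f.).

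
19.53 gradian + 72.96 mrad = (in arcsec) 1 gradian = 0.015707963 rad, so 19.53 gradian = 19.53 * 0.015707963 = 0.30677652 rad. 1 mrad = 0.001 rad, so 72.96 mrad = 72.96 * 0.001 = 0.07296 rad. Sum: 0.30677652 + 0.07296 = 0.37973652 rad. 1 arcsec = 4.8481368e-06 rad, so 0.37973652 rad = 0.37973652 / 4.8481368e-06 = 78326.28 arcsec ≈ 7.833e+04 arcsec (4 s.f.). Final answer: 7.833e+04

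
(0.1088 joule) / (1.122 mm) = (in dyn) 0.1088 joule = 0.1088 J. 1 mm = 0.001 m, so 1.122 mm = 1.122 * 0.001 = 0.001122 m. Combine: 0.1088 J / 0.001122 m = 96.969697 N. 1 dyn = 1e-05 N, so 96.969697 N = 96.969697 / 1e-05 = 9696969.7 dyn ≈ 9.697e+06 dyn (4 s.f.). Final answer: 9.697e+06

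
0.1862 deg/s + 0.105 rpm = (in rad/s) 1 deg/s = 0.017453293 rad/s, so 0.1862 deg/s = 0.1862 * 0.017453293 = 0.0032498031 rad/s. 1 rpm = 0.10471976 rad/s, so 0.105 rpm = 0.105 * 0.10471976 = 0.010995574 rad/s. Sum: 0.0032498031 + 0.010995574 = 0.014245377 rad/s. Result: 0.014245377 rad/s ≈ 0.01425 rad/s (4 s.f.). Final answer: 0.01425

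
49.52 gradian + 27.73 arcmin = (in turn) 1 gradian = 0.015707963 rad, so 49.52 gradian = 49.52 * 0.015707963 = 0.77785834 rad. 1 arcmin = 0.00029088821 rad, so 27.73 arcmin = 27.73 * 0.00029088821 = 0.00806633 rad. Sum: 0.77785834 + 0.00806633 = 0.78592467 rad. 1 turn = 6.2831853 rad, so 0.78592467 rad = 0.78592467 / 6.2831853 = 0.1250838 turn ≈ 0.1251 turn (4 s.f.). Final answer: 0.1251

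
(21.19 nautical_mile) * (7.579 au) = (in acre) 1.099e+13. Check: 1 nautical_mile = 1852 m, so 21.19 nautical_mile = 21.19 * 1852 = 39243.88 m. 1 au = 1.4959787e+11 m, so 7.579 au = 7.579 * 1.4959787e+11 = 1.1338023e+12 m. Combine: 39243.88 m * 1.1338023e+12 m = 4.44948e+16 m^2. 1 acre = 4046.8564 m^2, so 4.44948e+16 m^2 = 4.44948e+16 / 4046.8564 = 1.0994905e+13 acre ≈ 1.099e+13 acre (4 s.f.).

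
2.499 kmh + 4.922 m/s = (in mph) 12.56. Check: 1 kmh = 0.27777778 m/s, so 2.499 kmh = 2.499 * 0.27777778 = 0.69416667 m/s. 4.922 m/s is already in m/s. Sum: 0.69416667 + 4.922 = 5.6161667 m/s. 1 mph = 0.44704 m/s, so 5.6161667 m/s = 5.6161667 / 0.44704 = 12.563007 mph ≈ 12.56 mph (4 s.f.).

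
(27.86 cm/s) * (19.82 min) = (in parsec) 1.074e-14. Check: 1 cm/s = 0.01 m/s, so 27.86 cm/s = 27.86 * 0.01 = 0.2786 m/s. 1 min = 60 s, so 19.82 min = 19.82 * 60 = 1189.2 s. Combine: 0.2786 m/s * 1189.2 s = 331.31112 m. 1 parsec = 3.0856776e+16 m, so 331.31112 m = 331.31112 / 3.0856776e+16 = 1.0737062e-14 parsec ≈ 1.074e-14 parsec (4 s.f.).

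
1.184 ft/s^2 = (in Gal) 1 ft/s^2 = 0.3048 m/s^2, so 1.184 ft/s^2 = 1.184 * 0.3048 = 0.3608832 m/s^2. 1 Gal = 0.01 m/s^2, so 0.3608832 m/s^2 = 0.3608832 / 0.01 = 36.08832 Gal ≈ 36.09 Gal (4 s.f.). Final answer: 36.09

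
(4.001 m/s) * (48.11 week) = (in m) 4.001 m/s is already in m/s. 1 week = 604800 s, so 48.11 week = 48.11 * 604800 = 29096928 s. Combine: 4.001 m/s * 29096928 s = 1.1641681e+08 m. Result: 1.1641681e+08 m ≈ 1.164e+08 m (4 s.f.). Final answer: 1.164e+08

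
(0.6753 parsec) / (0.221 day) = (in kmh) 3.929e+12. Check: 1 parsec = 3.0856776e+16 m, so 0.6753 parsec = 0.6753 * 3.0856776e+16 = 2.0837581e+16 m. 1 day = 86400 s, so 0.221 day = 0.221 * 86400 = 19094.4 s. Combine: 2.0837581e+16 m / 19094.4 s = 1.0912928e+12 m/s. 1 kmh = 0.27777778 m/s, so 1.0912928e+12 m/s = 1.0912928e+12 / 0.27777778 = 3.928654e+12 kmh ≈ 3.929e+12 kmh (4 s.f.).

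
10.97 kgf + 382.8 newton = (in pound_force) 110.2. Check: 1 kgf = 9.80665 N, so 10.97 kgf = 10.97 * 9.80665 = 107.57895 N. 382.8 newton = 382.8 N. Sum: 107.57895 + 382.8 = 490.37895 N. 1 pound_force = 4.4482216 N, so 490.37895 N = 490.37895 / 4.4482216 = 110.24157 pound_force ≈ 110.2 pound_force (4 s.f.).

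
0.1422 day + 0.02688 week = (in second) 1 day = 86400 s, so 0.1422 day = 0.1422 * 86400 = 12286.08 s. 1 week = 604800 s, so 0.02688 week = 0.02688 * 604800 = 16257.024 s. Sum: 12286.08 + 16257.024 = 28543.104 s. 28543.104 s = 28543.104 second ≈ 2.854e+04 second (4 s.f.). Final answer: 2.854e+04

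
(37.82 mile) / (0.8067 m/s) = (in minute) 1257. Check: 1 mile = 1609.344 m, so 37.82 mile = 37.82 * 1609.344 = 60865.39 m. 0.8067 m/s is already in m/s. Combine: 60865.39 m / 0.8067 m/s = 75449.845 s. 1 minute = 60 s, so 75449.845 s = 75449.845 / 60 = 1257.4974 minute ≈ 1257 minute (4 s.f.).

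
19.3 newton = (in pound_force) 19.3 newton = 19.3 N. 1 pound_force = 4.4482216 N, so 19.3 N = 19.3 / 4.4482216 = 4.3388126 pound_force ≈ 4.339 pound_force (4 s.f.). Final answer: 4.339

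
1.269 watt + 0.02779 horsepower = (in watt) 1.269 watt = 1.269 W. 1 horsepower = 745.69987 W, so 0.02779 horsepower = 0.02779 * 745.69987 = 20.722999 W. Sum: 1.269 + 20.722999 = 21.991999 W. 21.991999 W = 21.991999 watt ≈ 21.99 watt (4 s.f.). Final answer: 21.99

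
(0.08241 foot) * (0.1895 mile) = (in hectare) 1 foot = 0.3048 m, so 0.08241 foot = 0.08241 * 0.3048 = 0.025118568 m. 1 mile = 1609.344 m, so 0.1895 mile = 0.1895 * 1609.344 = 304.97069 m. Combine: 0.025118568 m * 304.97069 m = 7.660427 m^2. 1 hectare = 10000 m^2, so 7.660427 m^2 = 7.660427 / 10000 = 0.0007660427 hectare ≈ 0.000766 hectare (4 s.f.). Final answer: 0.000766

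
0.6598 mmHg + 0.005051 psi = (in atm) 0.001212. Check: 1 mmHg = 133.32237 Pa, so 0.6598 mmHg = 0.6598 * 133.32237 = 87.966099 Pa. 1 psi = 6894.7573 Pa, so 0.005051 psi = 0.005051 * 6894.7573 = 34.825419 Pa. Sum: 87.966099 + 34.825419 = 122.79152 Pa. 1 atm = 101325 Pa, so 122.79152 Pa = 122.79152 / 101325 = 0.0012118581 atm ≈ 0.001212 atm (4 s.f.).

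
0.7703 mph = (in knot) 0.6694. Check: 1 mph = 0.44704 m/s, so 0.7703 mph = 0.7703 * 0.44704 = 0.34435491 m/s. 1 knot = 0.51444444 m/s, so 0.34435491 m/s = 0.34435491 / 0.51444444 = 0.6693724 knot ≈ 0.6694 knot (4 s.f.).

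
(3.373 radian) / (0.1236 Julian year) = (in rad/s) 3.373 radian = 3.373 rad. 1 Julian year = 31557600 s, so 0.1236 Julian year = 0.1236 * 31557600 = 3900519.4 s. Combine: 3.373 rad / 3900519.4 s = 8.6475664e-07 rad/s. Result: 8.6475664e-07 rad/s ≈ 8.648e-07 rad/s (4 s.f.). Final answer: 8.648e-07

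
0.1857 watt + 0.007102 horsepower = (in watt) 5.482. Check: 0.1857 watt = 0.1857 W. 1 horsepower = 745.69987 W, so 0.007102 horsepower = 0.007102 * 745.69987 = 5.2959605 W. Sum: 0.1857 + 5.2959605 = 5.4816605 W. 5.4816605 W = 5.4816605 watt ≈ 5.482 watt (4 s.f.).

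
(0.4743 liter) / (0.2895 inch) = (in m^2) 0.0645. Check: 1 liter = 0.001 m^3, so 0.4743 liter = 0.4743 * 0.001 = 0.0004743 m^3. 1 inch = 0.0254 m, so 0.2895 inch = 0.2895 * 0.0254 = 0.0073533 m. Combine: 0.0004743 m^3 / 0.0073533 m = 0.064501652 m^2. Result: 0.064501652 m^2 ≈ 0.0645 m^2 (4 s.f.).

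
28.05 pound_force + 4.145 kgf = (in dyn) 1 pound_force = 4.4482216 N, so 28.05 pound_force = 28.05 * 4.4482216 = 124.77262 N. 1 kgf = 9.80665 N, so 4.145 kgf = 4.145 * 9.80665 = 40.648564 N. Sum: 124.77262 + 40.648564 = 165.42118 N. 1 dyn = 1e-05 N, so 165.42118 N = 165.42118 / 1e-05 = 16542118 dyn ≈ 1.654e+07 dyn (4 s.f.). Final answer: 1.654e+07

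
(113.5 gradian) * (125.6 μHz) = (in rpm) 1 gradian = 0.015707963 rad, so 113.5 gradian = 113.5 * 0.015707963 = 1.7828538 rad. 1 μHz = 1e-06 Hz, so 125.6 μHz = 125.6 * 1e-06 = 0.0001256 Hz. Combine: 1.7828538 rad * 0.0001256 Hz = 0.00022392644 rad/s. 1 rpm = 0.10471976 rad/s, so 0.00022392644 rad/s = 0.00022392644 / 0.10471976 = 0.00213834 rpm ≈ 0.002138 rpm (4 s.f.). Final answer: 0.002138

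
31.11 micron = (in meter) 3.111e-05. Check: 1 micron = 1e-06 m, so 31.11 micron = 31.11 * 1e-06 = 3.111e-05 m. 3.111e-05 m = 3.111e-05 meter.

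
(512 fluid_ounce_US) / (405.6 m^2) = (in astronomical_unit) 2.495e-16. Check: 1 fluid_ounce_US = 2.957353e-05 m^3, so 512 fluid_ounce_US = 512 * 2.957353e-05 = 0.015141647 m^3. 405.6 m^2 is already in m^2. Combine: 0.015141647 m^3 / 405.6 m^2 = 3.7331477e-05 m. 1 astronomical_unit = 1.4959787e+11 m, so 3.7331477e-05 m = 3.7331477e-05 / 1.4959787e+11 = 2.4954551e-16 astronomical_unit ≈ 2.495e-16 astronomical_unit (4 s.f.).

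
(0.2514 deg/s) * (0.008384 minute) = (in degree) 1 deg/s = 0.017453293 rad/s, so 0.2514 deg/s = 0.2514 * 0.017453293 = 0.0043877577 rad/s. 1 minute = 60 s, so 0.008384 minute = 0.008384 * 60 = 0.50304 s. Combine: 0.0043877577 rad/s * 0.50304 s = 0.0022072177 rad. 1 degree = 0.017453293 rad, so 0.0022072177 rad = 0.0022072177 / 0.017453293 = 0.12646426 degree ≈ 0.1265 degree (4 s.f.). Final answer: 0.1265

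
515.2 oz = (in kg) 1 oz = 0.028349523 kg, so 515.2 oz = 515.2 * 0.028349523 = 14.605674 kg. Result: 14.605674 kg ≈ 14.61 kg (4 s.f.). Final answer: 14.61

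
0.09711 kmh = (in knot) 1 kmh = 0.27777778 m/s, so 0.09711 kmh = 0.09711 * 0.27777778 = 0.026975 m/s. 1 knot = 0.51444444 m/s, so 0.026975 m/s = 0.026975 / 0.51444444 = 0.052435205 knot ≈ 0.05244 knot (4 s.f.). Final answer: 0.05244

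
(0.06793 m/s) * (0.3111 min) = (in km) 0.06793 m/s is already in m/s. 1 min = 60 s, so 0.3111 min = 0.3111 * 60 = 18.666 s. Combine: 0.06793 m/s * 18.666 s = 1.2679814 m. 1 km = 1000 m, so 1.2679814 m = 1.2679814 / 1000 = 0.0012679814 km ≈ 0.001268 km (4 s.f.). Final answer: 0.001268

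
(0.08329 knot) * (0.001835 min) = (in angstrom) 1 knot = 0.51444444 m/s, so 0.08329 knot = 0.08329 * 0.51444444 = 0.042848078 m/s. 1 min = 60 s, so 0.001835 min = 0.001835 * 60 = 0.1101 s. Combine: 0.042848078 m/s * 0.1101 s = 0.0047175734 m. 1 angstrom = 1e-10 m, so 0.0047175734 m = 0.0047175734 / 1e-10 = 47175734 angstrom ≈ 4.718e+07 angstrom (4 s.f.). Final answer: 4.718e+07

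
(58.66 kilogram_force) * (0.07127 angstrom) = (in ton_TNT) 1 kilogram_force = 9.80665 N, so 58.66 kilogram_force = 58.66 * 9.80665 = 575.25809 N. 1 angstrom = 1e-10 m, so 0.07127 angstrom = 0.07127 * 1e-10 = 7.127e-12 m. Combine: 575.25809 N * 7.127e-12 m = 4.0998644e-09 J. 1 ton_TNT = 4.184e+09 J, so 4.0998644e-09 J = 4.0998644e-09 / 4.184e+09 = 9.7989111e-19 ton_TNT ≈ 9.799e-19 ton_TNT (4 s.f.). Final answer: 9.799e-19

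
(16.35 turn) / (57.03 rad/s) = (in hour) 0.0005004. Check: 1 turn = 6.2831853 rad, so 16.35 turn = 16.35 * 6.2831853 = 102.73008 rad. 57.03 rad/s is already in rad/s. Combine: 102.73008 rad / 57.03 rad/s = 1.801334 s. 1 hour = 3600 s, so 1.801334 s = 1.801334 / 3600 = 0.00050037056 hour ≈ 0.0005004 hour (4 s.f.).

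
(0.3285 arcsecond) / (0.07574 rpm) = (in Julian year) 6.363e-12. Check: 1 arcsecond = 4.8481368e-06 rad, so 0.3285 arcsecond = 0.3285 * 4.8481368e-06 = 1.5926129e-06 rad. 1 rpm = 0.10471976 rad/s, so 0.07574 rpm = 0.07574 * 0.10471976 = 0.0079314743 rad/s. Combine: 1.5926129e-06 rad / 0.0079314743 rad/s = 0.00020079658 s. 1 Julian year = 31557600 s, so 0.00020079658 s = 0.00020079658 / 31557600 = 6.3628598e-12 Julian year ≈ 6.363e-12 Julian year (4 s.f.).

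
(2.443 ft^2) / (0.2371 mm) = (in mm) 9.572e+05. Check: 1 ft^2 = 0.09290304 m^2, so 2.443 ft^2 = 2.443 * 0.09290304 = 0.22696213 m^2. 1 mm = 0.001 m, so 0.2371 mm = 0.2371 * 0.001 = 0.0002371 m. Combine: 0.22696213 m^2 / 0.0002371 m = 957.2422 m. 1 mm = 0.001 m, so 957.2422 m = 957.2422 / 0.001 = 957242.2 mm ≈ 9.572e+05 mm (4 s.f.).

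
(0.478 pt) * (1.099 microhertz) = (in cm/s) 1.853e-08. Check: 1 pt = 0.00035277778 m, so 0.478 pt = 0.478 * 0.00035277778 = 0.00016862778 m. 1 microhertz = 1e-06 Hz, so 1.099 microhertz = 1.099 * 1e-06 = 1.099e-06 Hz. Combine: 0.00016862778 m * 1.099e-06 Hz = 1.8532193e-10 m/s. 1 cm/s = 0.01 m/s, so 1.8532193e-10 m/s = 1.8532193e-10 / 0.01 = 1.8532193e-08 cm/s ≈ 1.853e-08 cm/s (4 s.f.).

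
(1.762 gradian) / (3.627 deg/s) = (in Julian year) 1 gradian = 0.015707963 rad, so 1.762 gradian = 1.762 * 0.015707963 = 0.027677431 rad. 1 deg/s = 0.017453293 rad/s, so 3.627 deg/s = 3.627 * 0.017453293 = 0.063303092 rad/s. Combine: 0.027677431 rad / 0.063303092 rad/s = 0.43722084 s. 1 Julian year = 31557600 s, so 0.43722084 s = 0.43722084 / 31557600 = 1.3854692e-08 Julian year ≈ 1.385e-08 Julian year (4 s.f.). Final answer: 1.385e-08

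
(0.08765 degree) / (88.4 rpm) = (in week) 1 degree = 0.017453293 rad, so 0.08765 degree = 0.08765 * 0.017453293 = 0.0015297811 rad. 1 rpm = 0.10471976 rad/s, so 88.4 rpm = 88.4 * 0.10471976 = 9.2572264 rad/s. Combine: 0.0015297811 rad / 9.2572264 rad/s = 0.00016525264 s. 1 week = 604800 s, so 0.00016525264 s = 0.00016525264 / 604800 = 2.7323518e-10 week ≈ 2.732e-10 week (4 s.f.). Final answer: 2.732e-10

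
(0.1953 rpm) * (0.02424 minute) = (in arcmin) 1 rpm = 0.10471976 rad/s, so 0.1953 rpm = 0.1953 * 0.10471976 = 0.020451768 rad/s. 1 minute = 60 s, so 0.02424 minute = 0.02424 * 60 = 1.4544 s. Combine: 0.020451768 rad/s * 1.4544 s = 0.029745052 rad. 1 arcmin = 0.00029088821 rad, so 0.029745052 rad = 0.029745052 / 0.00029088821 = 102.25596 arcmin ≈ 102.3 arcmin (4 s.f.). Final answer: 102.3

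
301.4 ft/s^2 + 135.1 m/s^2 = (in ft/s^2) 1 ft/s^2 = 0.3048 m/s^2, so 301.4 ft/s^2 = 301.4 * 0.3048 = 91.86672 m/s^2. 135.1 m/s^2 is already in m/s^2. Sum: 91.86672 + 135.1 = 226.96672 m/s^2. 1 ft/s^2 = 0.3048 m/s^2, so 226.96672 m/s^2 = 226.96672 / 0.3048 = 744.64147 ft/s^2 ≈ 744.6 ft/s^2 (4 s.f.). Final answer: 744.6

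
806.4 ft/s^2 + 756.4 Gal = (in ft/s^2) 1 ft/s^2 = 0.3048 m/s^2, so 806.4 ft/s^2 = 806.4 * 0.3048 = 245.79072 m/s^2. 1 Gal = 0.01 m/s^2, so 756.4 Gal = 756.4 * 0.01 = 7.564 m/s^2. Sum: 245.79072 + 7.564 = 253.35472 m/s^2. 1 ft/s^2 = 0.3048 m/s^2, so 253.35472 m/s^2 = 253.35472 / 0.3048 = 831.21627 ft/s^2 ≈ 831.2 ft/s^2 (4 s.f.). Final answer: 831.2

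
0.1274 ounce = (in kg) 1 ounce = 0.028349523 kg, so 0.1274 ounce = 0.1274 * 0.028349523 = 0.0036117292 kg. Result: 0.0036117292 kg ≈ 0.003612 kg (4 s.f.). Final answer: 0.003612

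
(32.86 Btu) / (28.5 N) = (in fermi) 1 Btu = 1055.0559 J, so 32.86 Btu = 32.86 * 1055.0559 = 34669.135 J. 28.5 N is already in N. Combine: 34669.135 J / 28.5 N = 1216.4609 m. 1 fermi = 1e-15 m, so 1216.4609 m = 1216.4609 / 1e-15 = 1.2164609e+18 fermi ≈ 1.216e+18 fermi (4 s.f.). Final answer: 1.216e+18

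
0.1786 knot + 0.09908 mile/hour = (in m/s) 0.1362. Check: 1 knot = 0.51444444 m/s, so 0.1786 knot = 0.1786 * 0.51444444 = 0.091879778 m/s. 1 mile/hour = 0.44704 m/s, so 0.09908 mile/hour = 0.09908 * 0.44704 = 0.044292723 m/s. Sum: 0.091879778 + 0.044292723 = 0.1361725 m/s. Result: 0.1361725 m/s ≈ 0.1362 m/s (4 s.f.).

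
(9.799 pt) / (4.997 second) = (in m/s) 0.0006918. Check: 1 pt = 0.00035277778 m, so 9.799 pt = 9.799 * 0.00035277778 = 0.0034568694 m. 4.997 second = 4.997 s. Combine: 0.0034568694 m / 4.997 s = 0.00069178896 m/s. Result: 0.00069178896 m/s ≈ 0.0006918 m/s (4 s.f.).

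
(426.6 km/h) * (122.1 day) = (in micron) 1.25e+15. Check: 1 km/h = 0.27777778 m/s, so 426.6 km/h = 426.6 * 0.27777778 = 118.5 m/s. 1 day = 86400 s, so 122.1 day = 122.1 * 86400 = 10549440 s. Combine: 118.5 m/s * 10549440 s = 1.2501086e+09 m. 1 micron = 1e-06 m, so 1.2501086e+09 m = 1.2501086e+09 / 1e-06 = 1.2501086e+15 micron ≈ 1.25e+15 micron (4 s.f.).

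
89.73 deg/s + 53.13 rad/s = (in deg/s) 3134. Check: 1 deg/s = 0.017453293 rad/s, so 89.73 deg/s = 89.73 * 0.017453293 = 1.5660839 rad/s. 53.13 rad/s is already in rad/s. Sum: 1.5660839 + 53.13 = 54.696084 rad/s. 1 deg/s = 0.017453293 rad/s, so 54.696084 rad/s = 54.696084 / 0.017453293 = 3133.8548 deg/s ≈ 3134 deg/s (4 s.f.).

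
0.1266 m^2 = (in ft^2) 1 ft^2 = 0.09290304 m^2, so 0.1266 m^2 = 0.1266 / 0.09290304 = 1.3627111 ft^2 ≈ 1.363 ft^2 (4 s.f.). Final answer: 1.363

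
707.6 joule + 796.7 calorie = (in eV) 2.522e+22. Check: 707.6 joule = 707.6 J. 1 calorie = 4.184 J, so 796.7 calorie = 796.7 * 4.184 = 3333.3928 J. Sum: 707.6 + 3333.3928 = 4040.9928 J. 1 eV = 1.6021766e-19 J, so 4040.9928 J = 4040.9928 / 1.6021766e-19 = 2.5221893e+22 eV ≈ 2.522e+22 eV (4 s.f.).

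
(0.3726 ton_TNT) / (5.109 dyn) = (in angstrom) 3.051e+23. Check: 1 ton_TNT = 4.184e+09 J, so 0.3726 ton_TNT = 0.3726 * 4.184e+09 = 1.5589584e+09 J. 1 dyn = 1e-05 N, so 5.109 dyn = 5.109 * 1e-05 = 5.109e-05 N. Combine: 1.5589584e+09 J / 5.109e-05 N = 3.0513964e+13 m. 1 angstrom = 1e-10 m, so 3.0513964e+13 m = 3.0513964e+13 / 1e-10 = 3.0513964e+23 angstrom ≈ 3.051e+23 angstrom (4 s.f.).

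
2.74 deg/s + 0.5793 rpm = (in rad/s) 0.1085. Check: 1 deg/s = 0.017453293 rad/s, so 2.74 deg/s = 2.74 * 0.017453293 = 0.047822022 rad/s. 1 rpm = 0.10471976 rad/s, so 0.5793 rpm = 0.5793 * 0.10471976 = 0.060664154 rad/s. Sum: 0.047822022 + 0.060664154 = 0.10848618 rad/s. Result: 0.10848618 rad/s ≈ 0.1085 rad/s (4 s.f.).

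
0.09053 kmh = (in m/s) 0.02515. Check: 1 kmh = 0.27777778 m/s, so 0.09053 kmh = 0.09053 * 0.27777778 = 0.025147222 m/s. Result: 0.025147222 m/s ≈ 0.02515 m/s (4 s.f.).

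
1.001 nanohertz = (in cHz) 1.001e-07. Check: 1 nanohertz = 1e-09 Hz, so 1.001 nanohertz = 1.001 * 1e-09 = 1.001e-09 Hz. 1 cHz = 0.01 Hz, so 1.001e-09 Hz = 1.001e-09 / 0.01 = 1.001e-07 cHz.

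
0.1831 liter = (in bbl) 0.001152. Check: 1 liter = 0.001 m^3, so 0.1831 liter = 0.1831 * 0.001 = 0.0001831 m^3. 1 bbl = 0.15898729 m^3, so 0.0001831 m^3 = 0.0001831 / 0.15898729 = 0.0011516644 bbl ≈ 0.001152 bbl (4 s.f.).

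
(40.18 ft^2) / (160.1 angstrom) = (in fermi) 1 ft^2 = 0.09290304 m^2, so 40.18 ft^2 = 40.18 * 0.09290304 = 3.7328441 m^2. 1 angstrom = 1e-10 m, so 160.1 angstrom = 160.1 * 1e-10 = 1.601e-08 m. Combine: 3.7328441 m^2 / 1.601e-08 m = 2.3315704e+08 m. 1 fermi = 1e-15 m, so 2.3315704e+08 m = 2.3315704e+08 / 1e-15 = 2.3315704e+23 fermi ≈ 2.332e+23 fermi (4 s.f.). Final answer: 2.332e+23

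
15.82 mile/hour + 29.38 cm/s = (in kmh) 1 mile/hour = 0.44704 m/s, so 15.82 mile/hour = 15.82 * 0.44704 = 7.0721728 m/s. 1 cm/s = 0.01 m/s, so 29.38 cm/s = 29.38 * 0.01 = 0.2938 m/s. Sum: 7.0721728 + 0.2938 = 7.3659728 m/s. 1 kmh = 0.27777778 m/s, so 7.3659728 m/s = 7.3659728 / 0.27777778 = 26.517502 kmh ≈ 26.52 kmh (4 s.f.). Final answer: 26.52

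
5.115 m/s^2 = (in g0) 0.5216. Check: 1 g0 = 9.80665 m/s^2, so 5.115 m/s^2 = 5.115 / 9.80665 = 0.52158484 g0 ≈ 0.5216 g0 (4 s.f.).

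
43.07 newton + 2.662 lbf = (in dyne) 43.07 newton = 43.07 N. 1 lbf = 4.4482216 N, so 2.662 lbf = 2.662 * 4.4482216 = 11.841166 N. Sum: 43.07 + 11.841166 = 54.911166 N. 1 dyne = 1e-05 N, so 54.911166 N = 54.911166 / 1e-05 = 5491116.6 dyne ≈ 5.491e+06 dyne (4 s.f.). Final answer: 5.491e+06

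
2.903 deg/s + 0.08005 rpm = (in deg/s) 3.383. Check: 1 deg/s = 0.017453293 rad/s, so 2.903 deg/s = 2.903 * 0.017453293 = 0.050666908 rad/s. 1 rpm = 0.10471976 rad/s, so 0.08005 rpm = 0.08005 * 0.10471976 = 0.0083828164 rad/s. Sum: 0.050666908 + 0.0083828164 = 0.059049725 rad/s. 1 deg/s = 0.017453293 rad/s, so 0.059049725 rad/s = 0.059049725 / 0.017453293 = 3.3833 deg/s ≈ 3.383 deg/s (4 s.f.).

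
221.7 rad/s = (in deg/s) 1.27e+04. Check: 1 deg/s = 0.017453293 rad/s, so 221.7 rad/s = 221.7 / 0.017453293 = 12702.474 deg/s ≈ 1.27e+04 deg/s (4 s.f.).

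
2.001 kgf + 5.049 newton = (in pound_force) 1 kgf = 9.80665 N, so 2.001 kgf = 2.001 * 9.80665 = 19.623107 N. 5.049 newton = 5.049 N. Sum: 19.623107 + 5.049 = 24.672107 N. 1 pound_force = 4.4482216 N, so 24.672107 N = 24.672107 / 4.4482216 = 5.5465102 pound_force ≈ 5.547 pound_force (4 s.f.). Final answer: 5.547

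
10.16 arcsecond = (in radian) 4.926e-05. Check: 1 arcsecond = 4.8481368e-06 rad, so 10.16 arcsecond = 10.16 * 4.8481368e-06 = 4.925707e-05 rad. 4.925707e-05 rad = 4.925707e-05 radian ≈ 4.926e-05 radian (4 s.f.).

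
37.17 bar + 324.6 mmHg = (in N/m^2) 3.76e+06. Check: 1 bar = 100000 Pa, so 37.17 bar = 37.17 * 100000 = 3717000 Pa. 1 mmHg = 133.32237 Pa, so 324.6 mmHg = 324.6 * 133.32237 = 43276.441 Pa. Sum: 3717000 + 43276.441 = 3760276.4 Pa. 3760276.4 Pa = 3760276.4 N/m^2 ≈ 3.76e+06 N/m^2 (4 s.f.).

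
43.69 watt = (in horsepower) 43.69 watt = 43.69 W. 1 horsepower = 745.69987 W, so 43.69 W = 43.69 / 745.69987 = 0.058589255 horsepower ≈ 0.05859 horsepower (4 s.f.). Final answer: 0.05859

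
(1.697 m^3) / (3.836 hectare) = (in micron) 1.697 m^3 is already in m^3. 1 hectare = 10000 m^2, so 3.836 hectare = 3.836 * 10000 = 38360 m^2. Combine: 1.697 m^3 / 38360 m^2 = 4.423879e-05 m. 1 micron = 1e-06 m, so 4.423879e-05 m = 4.423879e-05 / 1e-06 = 44.23879 micron ≈ 44.24 micron (4 s.f.). Final answer: 44.24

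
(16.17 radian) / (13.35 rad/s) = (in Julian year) 3.838e-08. Check: 16.17 radian = 16.17 rad. 13.35 rad/s is already in rad/s. Combine: 16.17 rad / 13.35 rad/s = 1.211236 s. 1 Julian year = 31557600 s, so 1.211236 s = 1.211236 / 31557600 = 3.8381751e-08 Julian year ≈ 3.838e-08 Julian year (4 s.f.).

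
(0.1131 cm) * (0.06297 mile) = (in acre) 1 cm = 0.01 m, so 0.1131 cm = 0.1131 * 0.01 = 0.001131 m. 1 mile = 1609.344 m, so 0.06297 mile = 0.06297 * 1609.344 = 101.34039 m. Combine: 0.001131 m * 101.34039 m = 0.11461598 m^2. 1 acre = 4046.8564 m^2, so 0.11461598 m^2 = 0.11461598 / 4046.8564 = 2.8322226e-05 acre ≈ 2.832e-05 acre (4 s.f.). Final answer: 2.832e-05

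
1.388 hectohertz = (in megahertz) 0.0001388. Check: 1 hectohertz = 100 Hz, so 1.388 hectohertz = 1.388 * 100 = 138.8 Hz. 1 megahertz = 1000000 Hz, so 138.8 Hz = 138.8 / 1000000 = 0.0001388 megahertz.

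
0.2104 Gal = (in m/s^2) 0.002104. Check: 1 Gal = 0.01 m/s^2, so 0.2104 Gal = 0.2104 * 0.01 = 0.002104 m/s^2. Result: 0.002104 m/s^2.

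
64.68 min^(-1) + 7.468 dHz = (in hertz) 1.825. Check: 1 min^(-1) = 0.016666667 Hz, so 64.68 min^(-1) = 64.68 * 0.016666667 = 1.078 Hz. 1 dHz = 0.1 Hz, so 7.468 dHz = 7.468 * 0.1 = 0.7468 Hz. Sum: 1.078 + 0.7468 = 1.8248 Hz. 1.8248 Hz = 1.8248 hertz ≈ 1.825 hertz (4 s.f.).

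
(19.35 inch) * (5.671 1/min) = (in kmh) 1 inch = 0.0254 m, so 19.35 inch = 19.35 * 0.0254 = 0.49149 m. 1 1/min = 0.016666667 Hz, so 5.671 1/min = 5.671 * 0.016666667 = 0.094516667 Hz. Combine: 0.49149 m * 0.094516667 Hz = 0.046453997 m/s. 1 kmh = 0.27777778 m/s, so 0.046453997 m/s = 0.046453997 / 0.27777778 = 0.16723439 kmh ≈ 0.1672 kmh (4 s.f.). Final answer: 0.1672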